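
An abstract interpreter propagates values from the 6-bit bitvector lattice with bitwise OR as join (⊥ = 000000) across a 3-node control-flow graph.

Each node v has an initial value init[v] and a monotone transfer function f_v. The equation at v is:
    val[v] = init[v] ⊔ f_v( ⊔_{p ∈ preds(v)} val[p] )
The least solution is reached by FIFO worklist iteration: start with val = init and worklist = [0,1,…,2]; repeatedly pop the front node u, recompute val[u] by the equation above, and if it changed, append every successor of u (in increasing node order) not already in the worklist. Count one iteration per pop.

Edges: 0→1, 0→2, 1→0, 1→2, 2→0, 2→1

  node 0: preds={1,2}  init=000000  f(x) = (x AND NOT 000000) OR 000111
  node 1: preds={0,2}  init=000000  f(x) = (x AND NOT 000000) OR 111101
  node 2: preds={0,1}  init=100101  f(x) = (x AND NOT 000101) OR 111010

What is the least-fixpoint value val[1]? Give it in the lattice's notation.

Trace (6 dequeues):
  [1] u=0 | in 100101 | out 100111 | prev 000000 | push {}
  [2] u=1 | in 100111 | out 111111 | prev 000000 | push {0}
  [3] u=2 | in 111111 | out 111111 | prev 100101 | push {1}
  [4] u=0 | in 111111 | out 111111 | prev 100111 | push {2}
  [5] u=1 | in 111111 | out 111111 | ==
  [6] u=2 | in 111111 | out 111111 | ==

Converged values:
  [0] 111111
  [1] 111111
  [2] 111111

111111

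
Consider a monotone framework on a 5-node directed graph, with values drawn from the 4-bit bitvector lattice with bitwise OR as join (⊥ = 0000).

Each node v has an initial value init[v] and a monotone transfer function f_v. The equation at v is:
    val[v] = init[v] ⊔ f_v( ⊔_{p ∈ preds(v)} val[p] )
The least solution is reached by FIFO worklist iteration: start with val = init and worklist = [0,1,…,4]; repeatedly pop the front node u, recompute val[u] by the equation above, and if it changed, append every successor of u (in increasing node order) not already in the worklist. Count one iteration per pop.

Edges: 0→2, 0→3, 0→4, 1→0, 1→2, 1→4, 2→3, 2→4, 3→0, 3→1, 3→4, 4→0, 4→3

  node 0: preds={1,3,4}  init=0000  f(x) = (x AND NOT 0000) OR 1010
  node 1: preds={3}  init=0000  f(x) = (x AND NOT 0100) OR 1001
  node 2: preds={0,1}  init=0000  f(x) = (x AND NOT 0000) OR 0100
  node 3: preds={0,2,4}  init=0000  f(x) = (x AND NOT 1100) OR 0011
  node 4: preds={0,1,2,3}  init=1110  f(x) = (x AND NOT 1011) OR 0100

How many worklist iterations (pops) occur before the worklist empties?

Worklist (11 pops):
  #1 pop 0: in=1110 → 1110 (was 0000); enqueue []
  #2 pop 1: in=0000 → 1001 (was 0000); enqueue [0]
  #3 pop 2: in=1111 → 1111 (was 0000); enqueue []
  #4 pop 3: in=1111 → 0011 (was 0000); enqueue [1]
  #5 pop 4: in=1111 → 1110 (no change)
  #6 pop 0: in=1111 → 1111 (was 1110); enqueue [2,3,4]
  #7 pop 1: in=0011 → 1011 (was 1001); enqueue [0]
  #8 pop 2: in=1111 → 1111 (no change)
  #9 pop 3: in=1111 → 0011 (no change)
  #10 pop 4: in=1111 → 1110 (no change)
  #11 pop 0: in=1111 → 1111 (no change)

Fixpoint:
  val[0] = 1111
  val[1] = 1011
  val[2] = 1111
  val[3] = 0011
  val[4] = 1110

11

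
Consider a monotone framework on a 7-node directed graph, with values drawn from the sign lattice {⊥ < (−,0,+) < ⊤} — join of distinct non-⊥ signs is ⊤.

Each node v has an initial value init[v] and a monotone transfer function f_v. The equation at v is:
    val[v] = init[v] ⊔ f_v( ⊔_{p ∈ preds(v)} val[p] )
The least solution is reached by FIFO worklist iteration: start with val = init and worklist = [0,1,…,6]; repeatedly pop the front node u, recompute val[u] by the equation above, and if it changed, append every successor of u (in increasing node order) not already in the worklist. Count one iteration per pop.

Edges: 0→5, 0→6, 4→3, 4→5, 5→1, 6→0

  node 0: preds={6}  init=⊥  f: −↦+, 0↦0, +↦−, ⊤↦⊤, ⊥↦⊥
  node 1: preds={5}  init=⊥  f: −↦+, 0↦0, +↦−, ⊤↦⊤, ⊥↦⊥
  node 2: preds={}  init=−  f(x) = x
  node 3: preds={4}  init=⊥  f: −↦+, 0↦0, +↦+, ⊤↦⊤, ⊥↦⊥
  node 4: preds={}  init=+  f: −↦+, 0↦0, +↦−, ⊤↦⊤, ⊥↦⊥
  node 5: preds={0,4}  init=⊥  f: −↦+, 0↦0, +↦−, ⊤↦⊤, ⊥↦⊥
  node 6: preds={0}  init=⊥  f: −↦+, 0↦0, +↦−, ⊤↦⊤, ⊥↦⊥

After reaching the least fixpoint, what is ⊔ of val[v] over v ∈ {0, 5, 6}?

−

Worklist (8 pops):
  #1 pop 0: in=⊥ → ⊥ (no change)
  #2 pop 1: in=⊥ → ⊥ (no change)
  #3 pop 2: in=⊥ → − (no change)
  #4 pop 3: in=+ → + (was ⊥); enqueue []
  #5 pop 4: in=⊥ → + (no change)
  #6 pop 5: in=+ → − (was ⊥); enqueue [1]
  #7 pop 6: in=⊥ → ⊥ (no change)
  #8 pop 1: in=− → + (was ⊥); enqueue []

Fixpoint:
  val[0] = ⊥
  val[1] = +
  val[2] = −
  val[3] = +
  val[4] = +
  val[5] = −
  val[6] = ⊥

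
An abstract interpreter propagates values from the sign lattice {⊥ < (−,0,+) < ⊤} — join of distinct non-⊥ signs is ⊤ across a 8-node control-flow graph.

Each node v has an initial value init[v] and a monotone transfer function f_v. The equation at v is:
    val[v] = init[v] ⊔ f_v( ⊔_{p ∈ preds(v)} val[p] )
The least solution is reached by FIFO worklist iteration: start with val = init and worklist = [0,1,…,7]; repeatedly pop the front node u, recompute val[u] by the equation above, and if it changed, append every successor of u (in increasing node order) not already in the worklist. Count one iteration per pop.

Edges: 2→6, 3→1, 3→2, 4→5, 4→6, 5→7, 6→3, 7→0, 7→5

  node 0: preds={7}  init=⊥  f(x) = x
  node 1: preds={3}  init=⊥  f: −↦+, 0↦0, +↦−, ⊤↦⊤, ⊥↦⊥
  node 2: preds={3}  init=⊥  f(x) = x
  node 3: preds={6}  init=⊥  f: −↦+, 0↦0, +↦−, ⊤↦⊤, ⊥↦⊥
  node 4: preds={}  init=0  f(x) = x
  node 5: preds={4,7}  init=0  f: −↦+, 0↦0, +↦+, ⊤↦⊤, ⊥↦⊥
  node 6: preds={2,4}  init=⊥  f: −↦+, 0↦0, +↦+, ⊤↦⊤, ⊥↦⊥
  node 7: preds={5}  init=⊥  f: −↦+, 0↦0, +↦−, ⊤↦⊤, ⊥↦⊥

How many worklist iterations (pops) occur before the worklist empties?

14

Iteration log — 14 steps:
  step 1. node 0  ⊔preds=⊥  new=⊥  stable
  step 2. node 1  ⊔preds=⊥  new=⊥  stable
  step 3. node 2  ⊔preds=⊥  new=⊥  stable
  step 4. node 3  ⊔preds=⊥  new=⊥  stable
  step 5. node 4  ⊔preds=⊥  new=0  stable
  step 6. node 5  ⊔preds=0  new=0  stable
  step 7. node 6  ⊔preds=0  new=0  old=⊥  +wl: 3
  step 8. node 7  ⊔preds=0  new=0  old=⊥  +wl: 0,5
  step 9. node 3  ⊔preds=0  new=0  old=⊥  +wl: 1,2
  step 10. node 0  ⊔preds=0  new=0  old=⊥  +wl: 
  step 11. node 5  ⊔preds=0  new=0  stable
  step 12. node 1  ⊔preds=0  new=0  old=⊥  +wl: 
  step 13. node 2  ⊔preds=0  new=0  old=⊥  +wl: 6
  step 14. node 6  ⊔preds=0  new=0  stable

Least fixpoint reached:
  node 0: 0
  node 1: 0
  node 2: 0
  node 3: 0
  node 4: 0
  node 5: 0
  node 6: 0
  node 7: 0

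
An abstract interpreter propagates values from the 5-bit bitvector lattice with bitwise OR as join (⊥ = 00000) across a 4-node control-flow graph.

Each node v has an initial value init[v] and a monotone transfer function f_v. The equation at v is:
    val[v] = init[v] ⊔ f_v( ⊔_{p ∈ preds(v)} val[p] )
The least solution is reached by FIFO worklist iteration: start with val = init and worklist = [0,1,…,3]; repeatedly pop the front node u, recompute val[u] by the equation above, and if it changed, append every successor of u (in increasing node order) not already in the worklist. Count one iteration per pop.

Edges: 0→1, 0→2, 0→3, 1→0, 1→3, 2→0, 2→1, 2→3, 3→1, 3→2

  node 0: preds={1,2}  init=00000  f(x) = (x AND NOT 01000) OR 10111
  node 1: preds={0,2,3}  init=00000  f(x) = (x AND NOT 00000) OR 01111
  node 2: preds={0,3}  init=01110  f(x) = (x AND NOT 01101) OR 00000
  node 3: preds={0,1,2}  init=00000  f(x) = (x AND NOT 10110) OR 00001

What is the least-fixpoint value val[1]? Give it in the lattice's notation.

Iteration log — 7 steps:
  step 1. node 0  ⊔preds=01110  new=10111  old=00000  +wl: 
  step 2. node 1  ⊔preds=11111  new=11111  old=00000  +wl: 0
  step 3. node 2  ⊔preds=10111  new=11110  old=01110  +wl: 1
  step 4. node 3  ⊔preds=11111  new=01001  old=00000  +wl: 2
  step 5. node 0  ⊔preds=11111  new=10111  stable
  step 6. node 1  ⊔preds=11111  new=11111  stable
  step 7. node 2  ⊔preds=11111  new=11110  stable

Least fixpoint reached:
  node 0: 10111
  node 1: 11111
  node 2: 11110
  node 3: 01001

11111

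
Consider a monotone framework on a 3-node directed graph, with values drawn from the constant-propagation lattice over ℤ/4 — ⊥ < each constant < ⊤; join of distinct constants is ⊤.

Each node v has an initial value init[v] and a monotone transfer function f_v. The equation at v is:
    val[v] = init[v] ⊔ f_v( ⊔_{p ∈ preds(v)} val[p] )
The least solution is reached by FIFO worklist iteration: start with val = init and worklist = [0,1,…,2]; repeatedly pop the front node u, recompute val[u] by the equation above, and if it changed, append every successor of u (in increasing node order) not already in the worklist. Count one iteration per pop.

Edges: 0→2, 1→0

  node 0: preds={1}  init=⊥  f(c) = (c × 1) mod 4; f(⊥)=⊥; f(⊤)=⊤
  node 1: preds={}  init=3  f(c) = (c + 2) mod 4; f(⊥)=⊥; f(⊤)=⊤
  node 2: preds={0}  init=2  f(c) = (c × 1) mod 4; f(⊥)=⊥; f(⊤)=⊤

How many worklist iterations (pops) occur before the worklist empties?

Trace (3 dequeues):
  [1] u=0 | in 3 | out 3 | prev ⊥ | push {}
  [2] u=1 | in ⊥ | out 3 | ==
  [3] u=2 | in 3 | out ⊤ | prev 2 | push {}

Converged values:
  [0] 3
  [1] 3
  [2] ⊤

3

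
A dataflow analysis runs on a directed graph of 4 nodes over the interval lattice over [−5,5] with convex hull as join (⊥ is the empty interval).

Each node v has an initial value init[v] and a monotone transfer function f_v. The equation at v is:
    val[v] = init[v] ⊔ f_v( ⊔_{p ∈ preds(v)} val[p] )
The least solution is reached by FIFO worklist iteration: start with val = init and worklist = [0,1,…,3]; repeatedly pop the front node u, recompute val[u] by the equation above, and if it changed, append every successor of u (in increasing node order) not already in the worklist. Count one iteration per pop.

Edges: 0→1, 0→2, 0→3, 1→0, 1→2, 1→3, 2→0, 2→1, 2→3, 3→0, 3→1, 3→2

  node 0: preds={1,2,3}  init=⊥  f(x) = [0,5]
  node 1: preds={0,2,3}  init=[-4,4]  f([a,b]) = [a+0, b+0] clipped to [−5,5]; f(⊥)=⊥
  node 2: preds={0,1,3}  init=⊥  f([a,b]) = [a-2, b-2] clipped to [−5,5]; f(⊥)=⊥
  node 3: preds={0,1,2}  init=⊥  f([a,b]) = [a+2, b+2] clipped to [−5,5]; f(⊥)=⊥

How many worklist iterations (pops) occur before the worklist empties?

9

Iteration log — 9 steps:
  step 1. node 0  ⊔preds=[-4,4]  new=[0,5]  old=⊥  +wl: 
  step 2. node 1  ⊔preds=[0,5]  new=[-4,5]  old=[-4,4]  +wl: 0
  step 3. node 2  ⊔preds=[-4,5]  new=[-5,3]  old=⊥  +wl: 1
  step 4. node 3  ⊔preds=[-5,5]  new=[-3,5]  old=⊥  +wl: 2
  step 5. node 0  ⊔preds=[-5,5]  new=[0,5]  stable
  step 6. node 1  ⊔preds=[-5,5]  new=[-5,5]  old=[-4,5]  +wl: 0,3
  step 7. node 2  ⊔preds=[-5,5]  new=[-5,3]  stable
  step 8. node 0  ⊔preds=[-5,5]  new=[0,5]  stable
  step 9. node 3  ⊔preds=[-5,5]  new=[-3,5]  stable

Least fixpoint reached:
  node 0: [0,5]
  node 1: [-5,5]
  node 2: [-5,3]
  node 3: [-3,5]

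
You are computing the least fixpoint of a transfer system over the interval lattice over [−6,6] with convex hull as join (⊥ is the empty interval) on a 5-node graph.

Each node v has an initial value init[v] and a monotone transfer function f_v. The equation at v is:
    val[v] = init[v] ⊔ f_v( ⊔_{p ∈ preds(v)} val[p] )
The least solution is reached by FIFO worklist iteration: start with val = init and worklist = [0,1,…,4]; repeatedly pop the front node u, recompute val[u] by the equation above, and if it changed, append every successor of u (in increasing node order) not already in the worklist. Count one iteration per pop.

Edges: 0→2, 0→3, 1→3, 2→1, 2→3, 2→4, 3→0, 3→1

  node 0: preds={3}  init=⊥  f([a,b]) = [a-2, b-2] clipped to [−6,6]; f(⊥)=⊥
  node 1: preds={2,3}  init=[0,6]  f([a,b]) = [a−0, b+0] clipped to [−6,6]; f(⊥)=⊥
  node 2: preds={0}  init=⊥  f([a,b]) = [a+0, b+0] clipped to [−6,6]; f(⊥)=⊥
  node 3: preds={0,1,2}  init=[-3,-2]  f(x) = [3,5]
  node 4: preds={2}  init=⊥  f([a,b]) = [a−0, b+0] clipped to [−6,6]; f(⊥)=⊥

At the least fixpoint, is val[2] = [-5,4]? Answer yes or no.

Worklist (12 pops):
  #1 pop 0: in=[-3,-2] → [-5,-4] (was ⊥); enqueue []
  #2 pop 1: in=[-3,-2] → [-3,6] (was [0,6]); enqueue []
  #3 pop 2: in=[-5,-4] → [-5,-4] (was ⊥); enqueue [1]
  #4 pop 3: in=[-5,6] → [-3,5] (was [-3,-2]); enqueue [0]
  #5 pop 4: in=[-5,-4] → [-5,-4] (was ⊥); enqueue []
  #6 pop 1: in=[-5,5] → [-5,6] (was [-3,6]); enqueue [3]
  #7 pop 0: in=[-3,5] → [-5,3] (was [-5,-4]); enqueue [2]
  #8 pop 3: in=[-5,6] → [-3,5] (no change)
  #9 pop 2: in=[-5,3] → [-5,3] (was [-5,-4]); enqueue [1,3,4]
  #10 pop 1: in=[-5,5] → [-5,6] (no change)
  #11 pop 3: in=[-5,6] → [-3,5] (no change)
  #12 pop 4: in=[-5,3] → [-5,3] (was [-5,-4]); enqueue []

Fixpoint:
  val[0] = [-5,3]
  val[1] = [-5,6]
  val[2] = [-5,3]
  val[3] = [-3,5]
  val[4] = [-5,3]

no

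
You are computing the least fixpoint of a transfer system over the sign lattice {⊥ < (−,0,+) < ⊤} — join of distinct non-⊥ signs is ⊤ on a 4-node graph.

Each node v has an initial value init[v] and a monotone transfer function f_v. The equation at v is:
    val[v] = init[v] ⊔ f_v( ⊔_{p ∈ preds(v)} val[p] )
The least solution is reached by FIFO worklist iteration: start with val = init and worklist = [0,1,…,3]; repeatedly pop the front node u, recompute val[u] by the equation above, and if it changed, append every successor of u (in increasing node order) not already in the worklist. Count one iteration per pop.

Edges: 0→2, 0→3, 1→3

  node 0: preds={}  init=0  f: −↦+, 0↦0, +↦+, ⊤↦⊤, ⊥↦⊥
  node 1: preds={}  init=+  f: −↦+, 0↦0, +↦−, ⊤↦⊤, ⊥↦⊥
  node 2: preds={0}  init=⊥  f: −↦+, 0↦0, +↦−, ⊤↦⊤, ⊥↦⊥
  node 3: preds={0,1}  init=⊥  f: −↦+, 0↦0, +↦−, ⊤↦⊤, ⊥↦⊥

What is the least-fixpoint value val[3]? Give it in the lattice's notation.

⊤

Worklist (4 pops):
  #1 pop 0: in=⊥ → 0 (no change)
  #2 pop 1: in=⊥ → + (no change)
  #3 pop 2: in=0 → 0 (was ⊥); enqueue []
  #4 pop 3: in=⊤ → ⊤ (was ⊥); enqueue []

Fixpoint:
  val[0] = 0
  val[1] = +
  val[2] = 0
  val[3] = ⊤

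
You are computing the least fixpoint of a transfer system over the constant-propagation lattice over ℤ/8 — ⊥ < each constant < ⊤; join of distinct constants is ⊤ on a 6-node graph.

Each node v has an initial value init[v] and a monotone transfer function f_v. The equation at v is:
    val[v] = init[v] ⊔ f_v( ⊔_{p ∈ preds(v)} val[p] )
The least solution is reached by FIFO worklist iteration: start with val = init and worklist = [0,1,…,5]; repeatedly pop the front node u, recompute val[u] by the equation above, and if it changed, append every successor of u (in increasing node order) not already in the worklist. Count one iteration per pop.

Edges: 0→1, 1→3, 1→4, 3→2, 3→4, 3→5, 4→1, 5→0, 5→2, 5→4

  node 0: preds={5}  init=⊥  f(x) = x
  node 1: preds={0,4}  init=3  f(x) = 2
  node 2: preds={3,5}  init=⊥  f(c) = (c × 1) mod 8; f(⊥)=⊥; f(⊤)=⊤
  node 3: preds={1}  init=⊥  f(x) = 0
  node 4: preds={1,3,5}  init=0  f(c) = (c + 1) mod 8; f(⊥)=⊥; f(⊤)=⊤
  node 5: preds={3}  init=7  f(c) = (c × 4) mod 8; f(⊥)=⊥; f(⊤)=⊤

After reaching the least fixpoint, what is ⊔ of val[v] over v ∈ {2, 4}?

⊤

Trace (11 dequeues):
  [1] u=0 | in 7 | out 7 | prev ⊥ | push {}
  [2] u=1 | in ⊤ | out ⊤ | prev 3 | push {}
  [3] u=2 | in 7 | out 7 | prev ⊥ | push {}
  [4] u=3 | in ⊤ | out 0 | prev ⊥ | push {2}
  [5] u=4 | in ⊤ | out ⊤ | prev 0 | push {1}
  [6] u=5 | in 0 | out ⊤ | prev 7 | push {0,4}
  [7] u=2 | in ⊤ | out ⊤ | prev 7 | push {}
  [8] u=1 | in ⊤ | out ⊤ | ==
  [9] u=0 | in ⊤ | out ⊤ | prev 7 | push {1}
  [10] u=4 | in ⊤ | out ⊤ | ==
  [11] u=1 | in ⊤ | out ⊤ | ==

Converged values:
  [0] ⊤
  [1] ⊤
  [2] ⊤
  [3] 0
  [4] ⊤
  [5] ⊤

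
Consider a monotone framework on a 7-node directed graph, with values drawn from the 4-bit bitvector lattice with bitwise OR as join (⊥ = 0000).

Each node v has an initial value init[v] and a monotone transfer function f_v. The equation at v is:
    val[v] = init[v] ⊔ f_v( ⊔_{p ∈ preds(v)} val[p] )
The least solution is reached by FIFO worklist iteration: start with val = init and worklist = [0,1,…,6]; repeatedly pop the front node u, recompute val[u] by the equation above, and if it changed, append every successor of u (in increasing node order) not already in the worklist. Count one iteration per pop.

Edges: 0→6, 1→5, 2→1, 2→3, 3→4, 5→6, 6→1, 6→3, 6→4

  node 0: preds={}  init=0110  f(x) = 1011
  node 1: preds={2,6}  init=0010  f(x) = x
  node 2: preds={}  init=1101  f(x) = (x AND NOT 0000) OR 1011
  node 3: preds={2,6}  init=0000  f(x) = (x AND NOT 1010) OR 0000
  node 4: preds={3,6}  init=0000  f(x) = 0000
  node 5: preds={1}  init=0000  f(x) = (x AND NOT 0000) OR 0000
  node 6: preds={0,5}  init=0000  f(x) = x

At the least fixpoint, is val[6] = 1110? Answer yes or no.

Iteration log — 10 steps:
  step 1. node 0  ⊔preds=0000  new=1111  old=0110  +wl: 
  step 2. node 1  ⊔preds=1101  new=1111  old=0010  +wl: 
  step 3. node 2  ⊔preds=0000  new=1111  old=1101  +wl: 1
  step 4. node 3  ⊔preds=1111  new=0101  old=0000  +wl: 
  step 5. node 4  ⊔preds=0101  new=0000  stable
  step 6. node 5  ⊔preds=1111  new=1111  old=0000  +wl: 
  step 7. node 6  ⊔preds=1111  new=1111  old=0000  +wl: 3,4
  step 8. node 1  ⊔preds=1111  new=1111  stable
  step 9. node 3  ⊔preds=1111  new=0101  stable
  step 10. node 4  ⊔preds=1111  new=0000  stable

Least fixpoint reached:
  node 0: 1111
  node 1: 1111
  node 2: 1111
  node 3: 0101
  node 4: 0000
  node 5: 1111
  node 6: 1111

no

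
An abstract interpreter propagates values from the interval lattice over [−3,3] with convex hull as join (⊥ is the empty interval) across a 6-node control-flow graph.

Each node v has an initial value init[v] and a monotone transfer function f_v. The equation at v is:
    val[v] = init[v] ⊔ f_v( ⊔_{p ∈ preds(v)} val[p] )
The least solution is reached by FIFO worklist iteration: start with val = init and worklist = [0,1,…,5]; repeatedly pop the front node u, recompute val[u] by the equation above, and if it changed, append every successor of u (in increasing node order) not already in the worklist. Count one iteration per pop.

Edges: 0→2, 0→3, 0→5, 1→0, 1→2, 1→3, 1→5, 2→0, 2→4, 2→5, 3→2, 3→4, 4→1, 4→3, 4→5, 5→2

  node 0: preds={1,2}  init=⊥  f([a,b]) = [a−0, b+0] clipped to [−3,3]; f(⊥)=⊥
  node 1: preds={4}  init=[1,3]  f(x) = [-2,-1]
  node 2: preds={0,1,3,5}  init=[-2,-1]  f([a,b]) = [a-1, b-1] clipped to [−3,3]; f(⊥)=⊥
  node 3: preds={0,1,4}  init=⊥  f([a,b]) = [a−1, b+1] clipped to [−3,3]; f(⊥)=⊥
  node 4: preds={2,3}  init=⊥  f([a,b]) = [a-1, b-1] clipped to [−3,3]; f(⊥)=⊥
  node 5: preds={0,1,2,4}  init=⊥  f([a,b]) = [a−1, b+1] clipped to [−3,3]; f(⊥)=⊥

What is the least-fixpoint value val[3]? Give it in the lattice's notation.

[-3,3]

Iteration log — 11 steps:
  step 1. node 0  ⊔preds=[-2,3]  new=[-2,3]  old=⊥  +wl: 
  step 2. node 1  ⊔preds=⊥  new=[-2,3]  old=[1,3]  +wl: 0
  step 3. node 2  ⊔preds=[-2,3]  new=[-3,2]  old=[-2,-1]  +wl: 
  step 4. node 3  ⊔preds=[-2,3]  new=[-3,3]  old=⊥  +wl: 2
  step 5. node 4  ⊔preds=[-3,3]  new=[-3,2]  old=⊥  +wl: 1,3
  step 6. node 5  ⊔preds=[-3,3]  new=[-3,3]  old=⊥  +wl: 
  step 7. node 0  ⊔preds=[-3,3]  new=[-3,3]  old=[-2,3]  +wl: 5
  step 8. node 2  ⊔preds=[-3,3]  new=[-3,2]  stable
  step 9. node 1  ⊔preds=[-3,2]  new=[-2,3]  stable
  step 10. node 3  ⊔preds=[-3,3]  new=[-3,3]  stable
  step 11. node 5  ⊔preds=[-3,3]  new=[-3,3]  stable

Least fixpoint reached:
  node 0: [-3,3]
  node 1: [-2,3]
  node 2: [-3,2]
  node 3: [-3,3]
  node 4: [-3,2]
  node 5: [-3,3]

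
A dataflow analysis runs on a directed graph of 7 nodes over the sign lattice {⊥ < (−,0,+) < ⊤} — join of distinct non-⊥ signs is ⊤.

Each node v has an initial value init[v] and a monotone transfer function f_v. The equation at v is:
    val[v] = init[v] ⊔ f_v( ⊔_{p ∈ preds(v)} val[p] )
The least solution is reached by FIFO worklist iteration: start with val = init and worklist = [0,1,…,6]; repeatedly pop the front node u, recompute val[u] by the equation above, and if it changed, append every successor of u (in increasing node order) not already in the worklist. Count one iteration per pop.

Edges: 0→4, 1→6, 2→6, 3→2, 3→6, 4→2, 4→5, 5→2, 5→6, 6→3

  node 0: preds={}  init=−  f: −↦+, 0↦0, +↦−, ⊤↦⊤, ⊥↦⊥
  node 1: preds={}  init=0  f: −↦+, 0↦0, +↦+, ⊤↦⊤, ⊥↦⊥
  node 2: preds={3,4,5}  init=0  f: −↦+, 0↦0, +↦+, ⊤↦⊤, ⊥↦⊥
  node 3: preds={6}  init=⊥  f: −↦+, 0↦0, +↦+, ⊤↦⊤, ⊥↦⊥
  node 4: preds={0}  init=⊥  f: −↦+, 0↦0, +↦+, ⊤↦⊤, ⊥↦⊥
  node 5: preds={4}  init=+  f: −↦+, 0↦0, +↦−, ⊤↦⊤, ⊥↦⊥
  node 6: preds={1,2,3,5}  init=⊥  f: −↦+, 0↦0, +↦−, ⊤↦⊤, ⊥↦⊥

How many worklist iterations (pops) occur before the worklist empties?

Iteration log — 11 steps:
  step 1. node 0  ⊔preds=⊥  new=−  stable
  step 2. node 1  ⊔preds=⊥  new=0  stable
  step 3. node 2  ⊔preds=+  new=⊤  old=0  +wl: 
  step 4. node 3  ⊔preds=⊥  new=⊥  stable
  step 5. node 4  ⊔preds=−  new=+  old=⊥  +wl: 2
  step 6. node 5  ⊔preds=+  new=⊤  old=+  +wl: 
  step 7. node 6  ⊔preds=⊤  new=⊤  old=⊥  +wl: 3
  step 8. node 2  ⊔preds=⊤  new=⊤  stable
  step 9. node 3  ⊔preds=⊤  new=⊤  old=⊥  +wl: 2,6
  step 10. node 2  ⊔preds=⊤  new=⊤  stable
  step 11. node 6  ⊔preds=⊤  new=⊤  stable

Least fixpoint reached:
  node 0: −
  node 1: 0
  node 2: ⊤
  node 3: ⊤
  node 4: +
  node 5: ⊤
  node 6: ⊤

11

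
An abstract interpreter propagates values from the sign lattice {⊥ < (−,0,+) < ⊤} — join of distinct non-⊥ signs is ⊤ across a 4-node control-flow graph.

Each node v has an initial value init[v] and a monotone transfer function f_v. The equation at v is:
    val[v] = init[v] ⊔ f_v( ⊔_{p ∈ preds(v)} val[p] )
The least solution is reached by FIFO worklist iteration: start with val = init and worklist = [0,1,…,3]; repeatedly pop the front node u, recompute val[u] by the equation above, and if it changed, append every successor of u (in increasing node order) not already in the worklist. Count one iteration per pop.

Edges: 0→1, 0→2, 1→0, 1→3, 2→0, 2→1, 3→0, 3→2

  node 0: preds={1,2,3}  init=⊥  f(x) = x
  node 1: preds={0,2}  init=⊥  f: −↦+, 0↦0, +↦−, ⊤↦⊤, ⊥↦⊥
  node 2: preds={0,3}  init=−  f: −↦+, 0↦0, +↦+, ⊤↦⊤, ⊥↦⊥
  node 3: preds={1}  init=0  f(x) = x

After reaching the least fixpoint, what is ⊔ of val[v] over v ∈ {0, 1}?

⊤

Iteration log — 7 steps:
  step 1. node 0  ⊔preds=⊤  new=⊤  old=⊥  +wl: 
  step 2. node 1  ⊔preds=⊤  new=⊤  old=⊥  +wl: 0
  step 3. node 2  ⊔preds=⊤  new=⊤  old=−  +wl: 1
  step 4. node 3  ⊔preds=⊤  new=⊤  old=0  +wl: 2
  step 5. node 0  ⊔preds=⊤  new=⊤  stable
  step 6. node 1  ⊔preds=⊤  new=⊤  stable
  step 7. node 2  ⊔preds=⊤  new=⊤  stable

Least fixpoint reached:
  node 0: ⊤
  node 1: ⊤
  node 2: ⊤
  node 3: ⊤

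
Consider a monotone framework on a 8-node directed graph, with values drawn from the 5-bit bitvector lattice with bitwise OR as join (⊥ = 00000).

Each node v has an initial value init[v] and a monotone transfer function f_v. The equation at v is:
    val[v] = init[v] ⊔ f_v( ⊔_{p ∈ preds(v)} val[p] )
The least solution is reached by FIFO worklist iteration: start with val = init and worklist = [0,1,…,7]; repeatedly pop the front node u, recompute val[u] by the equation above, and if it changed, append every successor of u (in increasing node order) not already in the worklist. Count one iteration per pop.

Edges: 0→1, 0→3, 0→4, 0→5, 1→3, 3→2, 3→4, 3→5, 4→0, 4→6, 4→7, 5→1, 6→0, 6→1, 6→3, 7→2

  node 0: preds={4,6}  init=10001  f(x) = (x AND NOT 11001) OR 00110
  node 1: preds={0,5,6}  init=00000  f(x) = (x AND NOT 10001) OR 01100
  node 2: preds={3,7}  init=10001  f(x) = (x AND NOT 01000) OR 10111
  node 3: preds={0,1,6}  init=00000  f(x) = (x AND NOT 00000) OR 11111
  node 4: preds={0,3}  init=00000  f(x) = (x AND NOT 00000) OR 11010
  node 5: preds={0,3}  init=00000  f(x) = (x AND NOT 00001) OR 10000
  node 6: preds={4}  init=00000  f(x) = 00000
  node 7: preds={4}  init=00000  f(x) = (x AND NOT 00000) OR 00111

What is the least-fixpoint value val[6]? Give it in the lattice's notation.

Iteration log — 11 steps:
  step 1. node 0  ⊔preds=00000  new=10111  old=10001  +wl: 
  step 2. node 1  ⊔preds=10111  new=01110  old=00000  +wl: 
  step 3. node 2  ⊔preds=00000  new=10111  old=10001  +wl: 
  step 4. node 3  ⊔preds=11111  new=11111  old=00000  +wl: 2
  step 5. node 4  ⊔preds=11111  new=11111  old=00000  +wl: 0
  step 6. node 5  ⊔preds=11111  new=11110  old=00000  +wl: 1
  step 7. node 6  ⊔preds=11111  new=00000  stable
  step 8. node 7  ⊔preds=11111  new=11111  old=00000  +wl: 
  step 9. node 2  ⊔preds=11111  new=10111  stable
  step 10. node 0  ⊔preds=11111  new=10111  stable
  step 11. node 1  ⊔preds=11111  new=01110  stable

Least fixpoint reached:
  node 0: 10111
  node 1: 01110
  node 2: 10111
  node 3: 11111
  node 4: 11111
  node 5: 11110
  node 6: 00000
  node 7: 11111

00000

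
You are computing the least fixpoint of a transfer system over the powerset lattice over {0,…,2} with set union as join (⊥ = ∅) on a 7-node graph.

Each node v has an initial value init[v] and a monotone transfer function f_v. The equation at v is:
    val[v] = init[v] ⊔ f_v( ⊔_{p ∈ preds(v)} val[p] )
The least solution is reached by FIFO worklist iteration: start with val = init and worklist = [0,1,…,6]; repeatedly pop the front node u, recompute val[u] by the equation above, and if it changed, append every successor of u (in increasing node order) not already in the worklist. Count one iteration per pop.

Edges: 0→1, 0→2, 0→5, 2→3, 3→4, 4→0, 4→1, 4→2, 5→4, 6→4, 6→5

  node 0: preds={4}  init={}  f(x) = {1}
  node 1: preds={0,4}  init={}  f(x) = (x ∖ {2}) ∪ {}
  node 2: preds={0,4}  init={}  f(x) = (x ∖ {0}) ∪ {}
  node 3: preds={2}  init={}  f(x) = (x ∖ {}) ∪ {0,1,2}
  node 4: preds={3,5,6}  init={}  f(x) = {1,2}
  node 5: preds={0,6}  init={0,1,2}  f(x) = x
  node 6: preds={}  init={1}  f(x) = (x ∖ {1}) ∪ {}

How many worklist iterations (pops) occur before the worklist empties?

11

Iteration log — 11 steps:
  step 1. node 0  ⊔preds={}  new={1}  old={}  +wl: 
  step 2. node 1  ⊔preds={1}  new={1}  old={}  +wl: 
  step 3. node 2  ⊔preds={1}  new={1}  old={}  +wl: 
  step 4. node 3  ⊔preds={1}  new={0,1,2}  old={}  +wl: 
  step 5. node 4  ⊔preds={0,1,2}  new={1,2}  old={}  +wl: 0,1,2
  step 6. node 5  ⊔preds={1}  new={0,1,2}  stable
  step 7. node 6  ⊔preds={}  new={1}  stable
  step 8. node 0  ⊔preds={1,2}  new={1}  stable
  step 9. node 1  ⊔preds={1,2}  new={1}  stable
  step 10. node 2  ⊔preds={1,2}  new={1,2}  old={1}  +wl: 3
  step 11. node 3  ⊔preds={1,2}  new={0,1,2}  stable

Least fixpoint reached:
  node 0: {1}
  node 1: {1}
  node 2: {1,2}
  node 3: {0,1,2}
  node 4: {1,2}
  node 5: {0,1,2}
  node 6: {1}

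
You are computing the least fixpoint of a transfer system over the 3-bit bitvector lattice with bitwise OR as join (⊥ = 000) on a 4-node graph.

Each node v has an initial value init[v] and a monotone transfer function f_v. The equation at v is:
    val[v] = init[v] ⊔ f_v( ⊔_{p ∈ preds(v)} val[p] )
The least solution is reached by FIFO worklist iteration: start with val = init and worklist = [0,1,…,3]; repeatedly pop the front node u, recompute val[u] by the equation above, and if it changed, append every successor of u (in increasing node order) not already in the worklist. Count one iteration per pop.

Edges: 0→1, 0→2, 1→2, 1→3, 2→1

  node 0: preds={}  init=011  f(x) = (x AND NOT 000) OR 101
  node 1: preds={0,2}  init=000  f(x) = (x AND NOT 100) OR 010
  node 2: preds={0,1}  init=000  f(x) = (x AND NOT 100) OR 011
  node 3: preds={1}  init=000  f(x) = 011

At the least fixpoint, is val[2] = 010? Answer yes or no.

Trace (5 dequeues):
  [1] u=0 | in 000 | out 111 | prev 011 | push {}
  [2] u=1 | in 111 | out 011 | prev 000 | push {}
  [3] u=2 | in 111 | out 011 | prev 000 | push {1}
  [4] u=3 | in 011 | out 011 | prev 000 | push {}
  [5] u=1 | in 111 | out 011 | ==

Converged values:
  [0] 111
  [1] 011
  [2] 011
  [3] 011

no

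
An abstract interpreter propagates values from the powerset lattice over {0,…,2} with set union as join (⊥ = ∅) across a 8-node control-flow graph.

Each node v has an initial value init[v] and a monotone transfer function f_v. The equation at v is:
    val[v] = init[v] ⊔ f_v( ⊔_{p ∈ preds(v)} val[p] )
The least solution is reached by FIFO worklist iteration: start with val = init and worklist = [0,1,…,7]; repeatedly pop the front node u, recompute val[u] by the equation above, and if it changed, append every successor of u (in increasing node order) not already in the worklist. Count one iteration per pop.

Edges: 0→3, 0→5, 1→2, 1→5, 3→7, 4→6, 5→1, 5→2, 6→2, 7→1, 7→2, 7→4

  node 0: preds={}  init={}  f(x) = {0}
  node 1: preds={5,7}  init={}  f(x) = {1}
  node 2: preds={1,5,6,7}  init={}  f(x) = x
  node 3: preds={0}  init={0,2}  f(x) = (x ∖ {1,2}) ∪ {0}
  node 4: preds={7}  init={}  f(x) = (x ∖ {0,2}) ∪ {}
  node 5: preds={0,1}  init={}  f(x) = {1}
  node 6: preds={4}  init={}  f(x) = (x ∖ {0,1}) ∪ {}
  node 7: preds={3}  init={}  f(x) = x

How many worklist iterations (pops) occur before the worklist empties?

Trace (11 dequeues):
  [1] u=0 | in {} | out {0} | prev {} | push {}
  [2] u=1 | in {} | out {1} | prev {} | push {}
  [3] u=2 | in {1} | out {1} | prev {} | push {}
  [4] u=3 | in {0} | out {0,2} | ==
  [5] u=4 | in {} | out {} | ==
  [6] u=5 | in {0,1} | out {1} | prev {} | push {1,2}
  [7] u=6 | in {} | out {} | ==
  [8] u=7 | in {0,2} | out {0,2} | prev {} | push {4}
  [9] u=1 | in {0,1,2} | out {1} | ==
  [10] u=2 | in {0,1,2} | out {0,1,2} | prev {1} | push {}
  [11] u=4 | in {0,2} | out {} | ==

Converged values:
  [0] {0}
  [1] {1}
  [2] {0,1,2}
  [3] {0,2}
  [4] {}
  [5] {1}
  [6] {}
  [7] {0,2}

11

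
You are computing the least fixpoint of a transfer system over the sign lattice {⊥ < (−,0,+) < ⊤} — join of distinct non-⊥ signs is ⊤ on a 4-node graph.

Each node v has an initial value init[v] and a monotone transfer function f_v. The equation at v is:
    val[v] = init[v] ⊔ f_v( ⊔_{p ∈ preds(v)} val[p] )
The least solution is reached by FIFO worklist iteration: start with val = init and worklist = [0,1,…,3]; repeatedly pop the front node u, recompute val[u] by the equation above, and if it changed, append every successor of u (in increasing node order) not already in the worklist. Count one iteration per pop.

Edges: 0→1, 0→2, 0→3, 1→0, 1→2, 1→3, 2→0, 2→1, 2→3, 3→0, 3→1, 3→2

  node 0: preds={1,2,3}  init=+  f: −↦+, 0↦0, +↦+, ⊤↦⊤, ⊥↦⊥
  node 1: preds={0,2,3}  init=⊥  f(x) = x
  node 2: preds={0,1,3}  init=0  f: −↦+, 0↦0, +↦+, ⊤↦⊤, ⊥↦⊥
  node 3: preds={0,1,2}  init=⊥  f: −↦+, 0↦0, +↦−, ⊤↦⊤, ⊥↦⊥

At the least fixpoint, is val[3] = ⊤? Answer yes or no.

Worklist (7 pops):
  #1 pop 0: in=0 → ⊤ (was +); enqueue []
  #2 pop 1: in=⊤ → ⊤ (was ⊥); enqueue [0]
  #3 pop 2: in=⊤ → ⊤ (was 0); enqueue [1]
  #4 pop 3: in=⊤ → ⊤ (was ⊥); enqueue [2]
  #5 pop 0: in=⊤ → ⊤ (no change)
  #6 pop 1: in=⊤ → ⊤ (no change)
  #7 pop 2: in=⊤ → ⊤ (no change)

Fixpoint:
  val[0] = ⊤
  val[1] = ⊤
  val[2] = ⊤
  val[3] = ⊤

yes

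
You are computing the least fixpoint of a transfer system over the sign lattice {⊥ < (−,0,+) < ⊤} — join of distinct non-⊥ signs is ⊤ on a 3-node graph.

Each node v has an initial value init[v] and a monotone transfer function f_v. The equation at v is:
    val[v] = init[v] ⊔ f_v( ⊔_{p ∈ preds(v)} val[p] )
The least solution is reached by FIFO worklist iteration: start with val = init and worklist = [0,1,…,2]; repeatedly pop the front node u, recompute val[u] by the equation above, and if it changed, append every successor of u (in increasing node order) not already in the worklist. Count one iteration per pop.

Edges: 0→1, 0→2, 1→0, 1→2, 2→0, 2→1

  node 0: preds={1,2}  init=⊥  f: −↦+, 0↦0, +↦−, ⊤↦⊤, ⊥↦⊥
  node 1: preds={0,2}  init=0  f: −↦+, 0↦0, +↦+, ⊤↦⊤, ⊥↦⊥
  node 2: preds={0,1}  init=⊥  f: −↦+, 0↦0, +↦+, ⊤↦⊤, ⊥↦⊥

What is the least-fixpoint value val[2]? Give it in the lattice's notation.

Iteration log — 5 steps:
  step 1. node 0  ⊔preds=0  new=0  old=⊥  +wl: 
  step 2. node 1  ⊔preds=0  new=0  stable
  step 3. node 2  ⊔preds=0  new=0  old=⊥  +wl: 0,1
  step 4. node 0  ⊔preds=0  new=0  stable
  step 5. node 1  ⊔preds=0  new=0  stable

Least fixpoint reached:
  node 0: 0
  node 1: 0
  node 2: 0

0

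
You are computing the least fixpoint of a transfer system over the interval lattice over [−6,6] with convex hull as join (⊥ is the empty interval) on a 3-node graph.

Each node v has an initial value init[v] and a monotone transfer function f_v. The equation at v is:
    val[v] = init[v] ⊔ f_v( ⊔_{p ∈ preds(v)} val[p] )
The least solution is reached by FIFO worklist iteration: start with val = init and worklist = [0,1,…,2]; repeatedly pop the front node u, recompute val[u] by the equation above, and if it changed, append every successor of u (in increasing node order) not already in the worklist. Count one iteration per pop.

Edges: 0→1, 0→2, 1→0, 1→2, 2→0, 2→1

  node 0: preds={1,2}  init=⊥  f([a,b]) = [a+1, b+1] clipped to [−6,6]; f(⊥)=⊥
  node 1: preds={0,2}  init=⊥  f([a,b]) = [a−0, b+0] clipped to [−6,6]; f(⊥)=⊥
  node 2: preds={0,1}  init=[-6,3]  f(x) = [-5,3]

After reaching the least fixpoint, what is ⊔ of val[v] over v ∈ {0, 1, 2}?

[-6,6]

Iteration log — 10 steps:
  step 1. node 0  ⊔preds=[-6,3]  new=[-5,4]  old=⊥  +wl: 
  step 2. node 1  ⊔preds=[-6,4]  new=[-6,4]  old=⊥  +wl: 0
  step 3. node 2  ⊔preds=[-6,4]  new=[-6,3]  stable
  step 4. node 0  ⊔preds=[-6,4]  new=[-5,5]  old=[-5,4]  +wl: 1,2
  step 5. node 1  ⊔preds=[-6,5]  new=[-6,5]  old=[-6,4]  +wl: 0
  step 6. node 2  ⊔preds=[-6,5]  new=[-6,3]  stable
  step 7. node 0  ⊔preds=[-6,5]  new=[-5,6]  old=[-5,5]  +wl: 1,2
  step 8. node 1  ⊔preds=[-6,6]  new=[-6,6]  old=[-6,5]  +wl: 0
  step 9. node 2  ⊔preds=[-6,6]  new=[-6,3]  stable
  step 10. node 0  ⊔preds=[-6,6]  new=[-5,6]  stable

Least fixpoint reached:
  node 0: [-5,6]
  node 1: [-6,6]
  node 2: [-6,3]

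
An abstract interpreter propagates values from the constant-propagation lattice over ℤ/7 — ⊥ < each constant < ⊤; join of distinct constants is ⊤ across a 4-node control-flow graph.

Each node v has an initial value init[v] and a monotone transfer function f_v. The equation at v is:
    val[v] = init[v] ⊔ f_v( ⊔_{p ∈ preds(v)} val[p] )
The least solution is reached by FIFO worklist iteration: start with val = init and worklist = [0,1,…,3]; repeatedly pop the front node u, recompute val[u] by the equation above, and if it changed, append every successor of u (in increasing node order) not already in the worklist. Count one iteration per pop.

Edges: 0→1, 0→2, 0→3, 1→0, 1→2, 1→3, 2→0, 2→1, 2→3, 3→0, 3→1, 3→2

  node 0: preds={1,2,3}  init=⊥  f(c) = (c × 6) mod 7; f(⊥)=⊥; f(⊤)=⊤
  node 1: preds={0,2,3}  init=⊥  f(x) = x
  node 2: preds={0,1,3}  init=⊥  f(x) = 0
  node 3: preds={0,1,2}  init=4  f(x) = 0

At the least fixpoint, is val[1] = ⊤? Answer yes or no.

Trace (8 dequeues):
  [1] u=0 | in 4 | out 3 | prev ⊥ | push {}
  [2] u=1 | in ⊤ | out ⊤ | prev ⊥ | push {0}
  [3] u=2 | in ⊤ | out 0 | prev ⊥ | push {1}
  [4] u=3 | in ⊤ | out ⊤ | prev 4 | push {2}
  [5] u=0 | in ⊤ | out ⊤ | prev 3 | push {3}
  [6] u=1 | in ⊤ | out ⊤ | ==
  [7] u=2 | in ⊤ | out 0 | ==
  [8] u=3 | in ⊤ | out ⊤ | ==

Converged values:
  [0] ⊤
  [1] ⊤
  [2] 0
  [3] ⊤

yes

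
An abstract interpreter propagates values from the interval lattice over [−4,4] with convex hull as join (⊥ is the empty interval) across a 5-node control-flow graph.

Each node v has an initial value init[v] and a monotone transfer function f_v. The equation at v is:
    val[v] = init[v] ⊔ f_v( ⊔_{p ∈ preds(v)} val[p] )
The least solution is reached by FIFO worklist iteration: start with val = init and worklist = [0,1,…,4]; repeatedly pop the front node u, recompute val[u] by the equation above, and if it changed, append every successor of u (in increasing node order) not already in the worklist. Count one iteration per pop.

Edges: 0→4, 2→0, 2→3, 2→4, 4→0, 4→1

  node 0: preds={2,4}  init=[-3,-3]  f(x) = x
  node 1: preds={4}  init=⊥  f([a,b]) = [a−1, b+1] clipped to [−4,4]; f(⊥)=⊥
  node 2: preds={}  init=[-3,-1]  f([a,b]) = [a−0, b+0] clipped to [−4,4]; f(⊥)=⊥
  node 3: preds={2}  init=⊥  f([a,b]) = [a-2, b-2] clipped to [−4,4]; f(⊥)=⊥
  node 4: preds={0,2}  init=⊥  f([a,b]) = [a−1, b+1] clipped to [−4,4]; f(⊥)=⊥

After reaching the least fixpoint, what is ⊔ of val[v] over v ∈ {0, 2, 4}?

Worklist (20 pops):
  #1 pop 0: in=[-3,-1] → [-3,-1] (was [-3,-3]); enqueue []
  #2 pop 1: in=⊥ → ⊥ (no change)
  #3 pop 2: in=⊥ → [-3,-1] (no change)
  #4 pop 3: in=[-3,-1] → [-4,-3] (was ⊥); enqueue []
  #5 pop 4: in=[-3,-1] → [-4,0] (was ⊥); enqueue [0,1]
  #6 pop 0: in=[-4,0] → [-4,0] (was [-3,-1]); enqueue [4]
  #7 pop 1: in=[-4,0] → [-4,1] (was ⊥); enqueue []
  #8 pop 4: in=[-4,0] → [-4,1] (was [-4,0]); enqueue [0,1]
  #9 pop 0: in=[-4,1] → [-4,1] (was [-4,0]); enqueue [4]
  #10 pop 1: in=[-4,1] → [-4,2] (was [-4,1]); enqueue []
  #11 pop 4: in=[-4,1] → [-4,2] (was [-4,1]); enqueue [0,1]
  #12 pop 0: in=[-4,2] → [-4,2] (was [-4,1]); enqueue [4]
  #13 pop 1: in=[-4,2] → [-4,3] (was [-4,2]); enqueue []
  #14 pop 4: in=[-4,2] → [-4,3] (was [-4,2]); enqueue [0,1]
  #15 pop 0: in=[-4,3] → [-4,3] (was [-4,2]); enqueue [4]
  #16 pop 1: in=[-4,3] → [-4,4] (was [-4,3]); enqueue []
  #17 pop 4: in=[-4,3] → [-4,4] (was [-4,3]); enqueue [0,1]
  #18 pop 0: in=[-4,4] → [-4,4] (was [-4,3]); enqueue [4]
  #19 pop 1: in=[-4,4] → [-4,4] (no change)
  #20 pop 4: in=[-4,4] → [-4,4] (no change)

Fixpoint:
  val[0] = [-4,4]
  val[1] = [-4,4]
  val[2] = [-3,-1]
  val[3] = [-4,-3]
  val[4] = [-4,4]

[-4,4]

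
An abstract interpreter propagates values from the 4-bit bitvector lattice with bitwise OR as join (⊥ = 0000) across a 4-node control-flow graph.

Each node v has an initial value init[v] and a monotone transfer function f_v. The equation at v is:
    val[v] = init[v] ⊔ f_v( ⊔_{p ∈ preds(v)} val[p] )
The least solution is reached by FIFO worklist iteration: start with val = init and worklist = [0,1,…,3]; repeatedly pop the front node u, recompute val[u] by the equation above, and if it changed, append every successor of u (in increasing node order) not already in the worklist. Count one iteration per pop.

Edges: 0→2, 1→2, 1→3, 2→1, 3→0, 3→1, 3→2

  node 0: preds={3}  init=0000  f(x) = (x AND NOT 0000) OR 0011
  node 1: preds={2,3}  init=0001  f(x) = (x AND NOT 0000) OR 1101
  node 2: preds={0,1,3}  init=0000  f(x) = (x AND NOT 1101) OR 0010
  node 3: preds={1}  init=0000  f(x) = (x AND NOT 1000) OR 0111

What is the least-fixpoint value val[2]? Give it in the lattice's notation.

0010

Trace (8 dequeues):
  [1] u=0 | in 0000 | out 0011 | prev 0000 | push {}
  [2] u=1 | in 0000 | out 1101 | prev 0001 | push {}
  [3] u=2 | in 1111 | out 0010 | prev 0000 | push {1}
  [4] u=3 | in 1101 | out 0111 | prev 0000 | push {0,2}
  [5] u=1 | in 0111 | out 1111 | prev 1101 | push {3}
  [6] u=0 | in 0111 | out 0111 | prev 0011 | push {}
  [7] u=2 | in 1111 | out 0010 | ==
  [8] u=3 | in 1111 | out 0111 | ==

Converged values:
  [0] 0111
  [1] 1111
  [2] 0010
  [3] 0111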